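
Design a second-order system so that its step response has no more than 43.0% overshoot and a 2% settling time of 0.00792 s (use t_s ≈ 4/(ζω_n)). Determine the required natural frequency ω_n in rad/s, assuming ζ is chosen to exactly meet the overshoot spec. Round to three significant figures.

Inverting the overshoot relation: ζ = |ln 0.430|/√(π² + ln²0.430) = 0.259.
Then ω_n = 4/(ζ t_s) = 4/(0.259 × 0.00792) = 1950 rad/s.

ω_n ≈ 1950 rad/s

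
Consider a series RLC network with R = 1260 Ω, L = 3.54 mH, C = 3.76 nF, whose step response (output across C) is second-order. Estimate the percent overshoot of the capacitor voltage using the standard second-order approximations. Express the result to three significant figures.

%OS ≈ 6.84%

For a series RLC circuit (capacitor voltage as output), ω_n = 1/√(LC) = 1/√(3.54 mH · 3.76 nF) = 274000 rad/s.
ζ = (R/2)·√(C/L) = (1260/2)·√(3.76 nF/3.54 mH) = 0.649.
%OS = 100 e^{−πζ/√(1−ζ²)} with ζ = 0.649 gives 6.84%.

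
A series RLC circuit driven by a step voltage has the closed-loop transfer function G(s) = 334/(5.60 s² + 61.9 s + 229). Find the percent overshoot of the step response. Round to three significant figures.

Dividing through by 5.60: denominator becomes s² + 11.05 s + 40.89.
So ω_n = √40.89 = 6.39 rad/s and ζ = 11.05/(2·6.39) = 0.864.
%OS = 100 e^{−πζ/√(1−ζ²)} with ζ = 0.864 gives 0.453%.

%OS ≈ 0.453%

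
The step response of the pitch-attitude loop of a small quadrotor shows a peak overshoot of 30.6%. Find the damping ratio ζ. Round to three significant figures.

Inverting the overshoot relation: ζ = |ln 0.306|/√(π² + ln²0.306) = 0.353.

ζ ≈ 0.353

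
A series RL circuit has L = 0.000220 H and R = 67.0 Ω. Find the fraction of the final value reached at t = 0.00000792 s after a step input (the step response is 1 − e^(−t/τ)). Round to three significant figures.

y/y_∞ ≈ 0.910

τ = L/R = 0.000220/67.0 = 0.00000328 s.
y(t)/y_∞ = 1 − e^(−t/τ) = 1 − e^(−0.00000792/0.00000328) = 1 − e^(−2.41) = 0.910.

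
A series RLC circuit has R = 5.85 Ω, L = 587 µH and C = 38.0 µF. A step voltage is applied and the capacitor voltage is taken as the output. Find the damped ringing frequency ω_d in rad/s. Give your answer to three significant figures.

For a series RLC circuit (capacitor voltage as output), ω_n = 1/√(LC) = 1/√(587 µH · 38.0 µF) = 6700 rad/s.
ζ = (R/2)·√(C/L) = (5.85/2)·√(38.0 µF/587 µH) = 0.744.
ω_d = ω_n√(1−ζ²) = 4470 rad/s.

ω_d ≈ 4470 rad/s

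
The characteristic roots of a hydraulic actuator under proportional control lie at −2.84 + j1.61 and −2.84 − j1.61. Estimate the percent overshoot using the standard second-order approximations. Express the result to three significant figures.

%OS ≈ 0.392%

The poles are at −σ ± jω_d with σ = 2.84 and ω_d = 1.61, so ω_n = √(σ²+ω_d²) = 3.26 rad/s and ζ = σ/ω_n = 0.870.
Overshoot: exp(−π·0.870/√(1−0.870²)) = 0.00392, i.e. 0.392%.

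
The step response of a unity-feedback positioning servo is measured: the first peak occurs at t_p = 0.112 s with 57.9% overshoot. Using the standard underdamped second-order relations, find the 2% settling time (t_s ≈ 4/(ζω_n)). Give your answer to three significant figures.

t_s ≈ 0.820 s

The overshoot fixes ζ = −ln(OS)/√(π²+ln²(OS)) = 0.171.
t_p = π/ω_d ⇒ ω_d = 28.0 rad/s; then ω_n = ω_d/√(1−ζ²) = 28.5 rad/s.
t_s ≈ 4/(ζω_n) = 4/(0.171·28.5) = 0.820 s.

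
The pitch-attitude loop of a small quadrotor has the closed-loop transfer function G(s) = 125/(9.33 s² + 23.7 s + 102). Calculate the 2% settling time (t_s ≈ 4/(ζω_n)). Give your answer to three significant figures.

t_s ≈ 3.15 s

Dividing through by 9.33: denominator becomes s² + 2.540 s + 10.93.
So ω_n = √10.93 = 3.31 rad/s and ζ = 2.540/(2·3.31) = 0.384.
t_s ≈ 4/(ζω_n) = 3.15 s.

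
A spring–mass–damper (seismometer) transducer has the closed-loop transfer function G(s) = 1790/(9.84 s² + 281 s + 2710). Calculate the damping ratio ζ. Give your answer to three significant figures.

Dividing through by 9.84: denominator becomes s² + 28.56 s + 275.4.
So ω_n = √275.4 = 16.6 rad/s and ζ = 28.56/(2·16.6) = 0.860.

ζ ≈ 0.860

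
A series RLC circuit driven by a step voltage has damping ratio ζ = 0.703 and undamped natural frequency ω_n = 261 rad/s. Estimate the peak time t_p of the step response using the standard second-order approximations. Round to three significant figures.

The damped frequency is ω_d = ω_n√(1−ζ²) = 261·√(1−0.494) = 186 rad/s.
Peak time t_p = π/ω_d = π/186 = 0.0169 s.

t_p ≈ 0.0169 s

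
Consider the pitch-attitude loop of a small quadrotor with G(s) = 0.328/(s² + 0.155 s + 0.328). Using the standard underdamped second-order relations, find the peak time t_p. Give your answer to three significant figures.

t_p ≈ 5.54 s

ω_n = √0.328 = 0.573 rad/s; ζ = 0.155/(2·0.573) = 0.135.
ω_d = 0.573·√(1 − 0.135²) = 0.567 rad/s. Then t_p = π/ω_d = 5.54 s.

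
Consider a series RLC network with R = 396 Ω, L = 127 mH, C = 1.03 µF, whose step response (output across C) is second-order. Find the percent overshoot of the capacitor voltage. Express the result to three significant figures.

%OS ≈ 11.7%

For a series RLC circuit (capacitor voltage as output), ω_n = 1/√(LC) = 1/√(127 mH · 1.03 µF) = 2760 rad/s.
ζ = (R/2)·√(C/L) = (396/2)·√(1.03 µF/127 mH) = 0.564.
%OS = 100 e^{−πζ/√(1−ζ²)} with ζ = 0.564 gives 11.7%.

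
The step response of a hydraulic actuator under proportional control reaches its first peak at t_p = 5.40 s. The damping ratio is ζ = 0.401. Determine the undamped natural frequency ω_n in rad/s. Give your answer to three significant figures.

Peak time t_p = π/ω_d, so ω_d = π/t_p = π/5.40 = 0.582 rad/s.
ω_n = ω_d/√(1−ζ²) = 0.582/√0.839 = 0.635 rad/s.

ω_n ≈ 0.635 rad/s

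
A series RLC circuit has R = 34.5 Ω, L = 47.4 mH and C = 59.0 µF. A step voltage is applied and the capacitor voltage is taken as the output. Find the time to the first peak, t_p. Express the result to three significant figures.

For a series RLC circuit (capacitor voltage as output), ω_n = 1/√(LC) = 1/√(47.4 mH · 59.0 µF) = 598 rad/s.
ζ = (R/2)·√(C/L) = (34.5/2)·√(59.0 µF/47.4 mH) = 0.609.
The damped frequency ω_d = ω_n√(1−ζ²) = 474 rad/s. t_p = π/ω_d = 0.00662 s.

t_p ≈ 0.00662 s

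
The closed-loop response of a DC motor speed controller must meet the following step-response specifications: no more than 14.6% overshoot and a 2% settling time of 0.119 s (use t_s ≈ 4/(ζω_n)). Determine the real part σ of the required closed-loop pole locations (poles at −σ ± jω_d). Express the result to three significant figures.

σ ≈ 33.6

The settling-time spec alone fixes σ = ζω_n = 4/t_s = 4/0.119 = 33.6.
(Overshoot then fixes ζ = 0.522 and hence ω_d = σ·√(1−ζ²)/ζ = 54.9 rad/s.)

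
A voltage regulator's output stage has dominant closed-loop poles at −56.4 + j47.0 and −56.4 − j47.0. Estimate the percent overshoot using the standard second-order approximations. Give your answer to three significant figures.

The poles are at −σ ± jω_d with σ = 56.4 and ω_d = 47.0, so ω_n = √(σ²+ω_d²) = 73.4 rad/s and ζ = σ/ω_n = 0.768.
%OS = 100 e^{−πζ/√(1−ζ²)} with ζ = 0.768 gives 2.31%.

%OS ≈ 2.31%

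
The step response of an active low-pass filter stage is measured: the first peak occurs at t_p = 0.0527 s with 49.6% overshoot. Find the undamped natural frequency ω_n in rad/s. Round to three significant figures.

ζ from %OS: ζ = |ln 0.496|/√(π²+ln²0.496) = 0.218.
t_p = π/ω_d ⇒ ω_d = 59.6 rad/s; then ω_n = ω_d/√(1−ζ²) = 61.1 rad/s.

ω_n ≈ 61.1 rad/s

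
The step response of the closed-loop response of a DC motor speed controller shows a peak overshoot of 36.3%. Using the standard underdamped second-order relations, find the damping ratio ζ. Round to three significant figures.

ζ ≈ 0.307

Inverting the overshoot relation: ζ = |ln 0.363|/√(π² + ln²0.363) = 0.307.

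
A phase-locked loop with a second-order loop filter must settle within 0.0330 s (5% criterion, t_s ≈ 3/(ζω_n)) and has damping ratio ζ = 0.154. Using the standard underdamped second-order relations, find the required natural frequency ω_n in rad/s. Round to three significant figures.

Rearranging t_s ≈ 3/(ζω_n) gives ω_n = 3/(ζ·t_s) = 3/(0.154 × 0.0330) = 590 rad/s.

ω_n ≈ 590 rad/s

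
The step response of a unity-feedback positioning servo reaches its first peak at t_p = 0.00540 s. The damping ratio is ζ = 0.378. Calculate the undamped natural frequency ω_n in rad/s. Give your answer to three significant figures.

ω_n ≈ 628 rad/s

Peak time t_p = π/ω_d, so ω_d = π/t_p = π/0.00540 = 582 rad/s.
ω_n = ω_d/√(1−ζ²) = 582/√0.857 = 628 rad/s.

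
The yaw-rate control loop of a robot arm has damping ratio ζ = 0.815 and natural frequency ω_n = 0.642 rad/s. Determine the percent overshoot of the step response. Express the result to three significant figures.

For an underdamped second-order system, %OS = 100·exp(−πζ/√(1−ζ²)).
πζ/√(1−ζ²) = π·0.815/√(1−0.664) = 4.419, so %OS = 100·e^(−4.419) = 1.21%.

%OS ≈ 1.21%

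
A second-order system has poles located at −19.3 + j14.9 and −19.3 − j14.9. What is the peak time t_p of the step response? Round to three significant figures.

t_p ≈ 0.211 s

t_p = π/ω_d with ω_d = 14.9 (the imaginary part), so t_p = 0.211 s.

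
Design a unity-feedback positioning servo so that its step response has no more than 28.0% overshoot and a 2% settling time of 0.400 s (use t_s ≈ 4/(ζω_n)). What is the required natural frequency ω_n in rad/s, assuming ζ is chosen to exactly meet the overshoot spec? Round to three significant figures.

ω_n ≈ 26.6 rad/s

From %OS = 100·exp(−πζ/√(1−ζ²)), invert to get ζ = −ln(OS)/√(π² + ln²(OS)) with OS = 0.280.
−ln 0.280 = 1.273, so ζ = 1.273/√(π² + 1.620) = 0.376.
Then ω_n = 4/(ζ t_s) = 4/(0.376 × 0.400) = 26.6 rad/s.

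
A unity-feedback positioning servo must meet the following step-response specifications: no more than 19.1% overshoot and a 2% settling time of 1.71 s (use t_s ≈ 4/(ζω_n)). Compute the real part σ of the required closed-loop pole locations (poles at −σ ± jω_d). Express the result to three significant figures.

σ ≈ 2.34

The settling-time spec alone fixes σ = ζω_n = 4/t_s = 4/1.71 = 2.34.
(Overshoot then fixes ζ = 0.466 and hence ω_d = σ·√(1−ζ²)/ζ = 4.44 rad/s.)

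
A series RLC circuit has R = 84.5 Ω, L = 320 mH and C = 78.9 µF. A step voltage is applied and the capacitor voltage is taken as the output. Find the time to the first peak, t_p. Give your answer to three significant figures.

t_p ≈ 0.0211 s

For a series RLC circuit (capacitor voltage as output), ω_n = 1/√(LC) = 1/√(320 mH · 78.9 µF) = 199 rad/s.
ζ = (R/2)·√(C/L) = (84.5/2)·√(78.9 µF/320 mH) = 0.663.
ω_d = ω_n√(1−ζ²) = 149 rad/s. t_p = π/ω_d = 0.0211 s.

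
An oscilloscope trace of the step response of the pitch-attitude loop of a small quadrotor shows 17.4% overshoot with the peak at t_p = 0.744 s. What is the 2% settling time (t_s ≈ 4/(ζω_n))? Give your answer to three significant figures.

The overshoot fixes ζ = −ln(OS)/√(π²+ln²(OS)) = 0.486.
t_p = π/ω_d ⇒ ω_d = 4.22 rad/s; then ω_n = ω_d/√(1−ζ²) = 4.83 rad/s.
t_s ≈ 4/(ζω_n) = 4/(0.486·4.83) = 1.70 s.

t_s ≈ 1.70 s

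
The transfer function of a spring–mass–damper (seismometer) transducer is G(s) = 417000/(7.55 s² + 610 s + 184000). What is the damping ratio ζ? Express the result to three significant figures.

ζ ≈ 0.259

Dividing through by 7.55: denominator becomes s² + 80.79 s + 24370.
So ω_n = √24370 = 156 rad/s and ζ = 80.79/(2·156) = 0.259.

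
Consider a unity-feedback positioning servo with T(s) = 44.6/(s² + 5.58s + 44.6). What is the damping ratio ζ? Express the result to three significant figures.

ζ ≈ 0.418

Matching coefficients with s² + 2ζω_n s + ω_n² gives ω_n² = 44.6 ⇒ ω_n = 6.68 rad/s, and ζ = 5.58/(2ω_n) = 0.418.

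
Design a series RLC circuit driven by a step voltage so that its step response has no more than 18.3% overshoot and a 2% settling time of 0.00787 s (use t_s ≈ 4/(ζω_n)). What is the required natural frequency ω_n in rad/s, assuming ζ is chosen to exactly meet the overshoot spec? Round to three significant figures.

ζ = −ln(OS)/√(π² + (ln OS)²). With OS = 0.183, ln OS = −1.698 and ζ = 1.698/3.571 = 0.476.
From t_s ≈ 4/(ζω_n): ω_n = 4/(ζ·t_s) = 4/(0.476·0.00787) = 1070 rad/s.

ω_n ≈ 1070 rad/s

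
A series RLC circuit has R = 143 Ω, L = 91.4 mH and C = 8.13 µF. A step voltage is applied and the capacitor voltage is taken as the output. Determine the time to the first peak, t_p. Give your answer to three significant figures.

For a series RLC circuit (capacitor voltage as output), ω_n = 1/√(LC) = 1/√(91.4 mH · 8.13 µF) = 1160 rad/s.
ζ = (R/2)·√(C/L) = (143/2)·√(8.13 µF/91.4 mH) = 0.674.
The damped frequency ω_d = ω_n√(1−ζ²) = 857 rad/s. t_p = π/ω_d = 0.00367 s.

t_p ≈ 0.00367 s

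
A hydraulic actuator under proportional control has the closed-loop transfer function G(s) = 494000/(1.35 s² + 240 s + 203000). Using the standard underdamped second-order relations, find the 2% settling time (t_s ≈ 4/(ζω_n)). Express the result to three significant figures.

Dividing through by 1.35: denominator becomes s² + 177.8 s + 150400.
So ω_n = √150400 = 388 rad/s and ζ = 177.8/(2·388) = 0.229.
t_s ≈ 4/(ζω_n) = 0.0450 s.

t_s ≈ 0.0450 s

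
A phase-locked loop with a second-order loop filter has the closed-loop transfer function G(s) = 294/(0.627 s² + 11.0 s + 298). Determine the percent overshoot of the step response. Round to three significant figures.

Dividing through by 0.627: denominator becomes s² + 17.54 s + 475.3.
So ω_n = √475.3 = 21.8 rad/s and ζ = 17.54/(2·21.8) = 0.402.
%OS = 100·exp(−πζ/√(1−ζ²)) = 25.1%.

%OS ≈ 25.1%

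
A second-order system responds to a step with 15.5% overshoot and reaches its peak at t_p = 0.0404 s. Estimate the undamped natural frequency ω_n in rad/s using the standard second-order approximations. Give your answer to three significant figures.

ω_n ≈ 90.4 rad/s

ζ from %OS: ζ = |ln 0.155|/√(π²+ln²0.155) = 0.510.
From t_p = π/ω_d, ω_d = π/0.0404 = 77.8 rad/s, so ω_n = ω_d/√(1−ζ²) = 90.4 rad/s.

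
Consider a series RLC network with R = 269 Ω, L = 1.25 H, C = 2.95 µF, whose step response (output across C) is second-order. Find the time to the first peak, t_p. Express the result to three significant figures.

t_p ≈ 0.00617 s

For a series RLC circuit (capacitor voltage as output), ω_n = 1/√(LC) = 1/√(1.25 H · 2.95 µF) = 521 rad/s.
ζ = (R/2)·√(C/L) = (269/2)·√(2.95 µF/1.25 H) = 0.207.
ω_d = 521·√(1 − 0.207²) = 510 rad/s. t_p = π/ω_d = 0.00617 s.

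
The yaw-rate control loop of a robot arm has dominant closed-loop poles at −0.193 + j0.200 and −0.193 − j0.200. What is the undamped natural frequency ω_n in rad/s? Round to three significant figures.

ω_n ≈ 0.278 rad/s

The poles are at −σ ± jω_d with σ = 0.193 and ω_d = 0.200, so ω_n = √(σ²+ω_d²) = 0.278 rad/s and ζ = σ/ω_n = 0.694.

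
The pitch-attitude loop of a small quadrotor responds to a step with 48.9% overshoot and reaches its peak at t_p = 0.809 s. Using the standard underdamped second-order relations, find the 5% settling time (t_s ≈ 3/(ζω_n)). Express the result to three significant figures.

The overshoot fixes ζ = −ln(OS)/√(π²+ln²(OS)) = 0.222.
From t_p = π/ω_d, ω_d = π/0.809 = 3.88 rad/s, so ω_n = ω_d/√(1−ζ²) = 3.98 rad/s.
t_s ≈ 3/(ζω_n) = 3/(0.222·3.98) = 3.39 s.

t_s ≈ 3.39 s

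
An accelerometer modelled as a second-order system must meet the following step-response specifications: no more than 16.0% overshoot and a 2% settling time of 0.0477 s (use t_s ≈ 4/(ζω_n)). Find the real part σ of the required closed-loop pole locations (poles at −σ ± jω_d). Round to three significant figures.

σ ≈ 83.9

The settling-time spec alone fixes σ = ζω_n = 4/t_s = 4/0.0477 = 83.9.
(Overshoot then fixes ζ = 0.504 and hence ω_d = σ·√(1−ζ²)/ζ = 144 rad/s.)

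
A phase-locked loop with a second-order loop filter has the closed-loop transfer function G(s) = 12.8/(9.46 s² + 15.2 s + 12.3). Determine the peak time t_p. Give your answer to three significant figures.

Dividing through by 9.46: denominator becomes s² + 1.607 s + 1.300.
So ω_n = √1.300 = 1.14 rad/s and ζ = 1.607/(2·1.14) = 0.705.
ω_d = ω_n√(1−ζ²) = 0.809 rad/s. t_p = π/ω_d = 3.88 s.

t_p ≈ 3.88 s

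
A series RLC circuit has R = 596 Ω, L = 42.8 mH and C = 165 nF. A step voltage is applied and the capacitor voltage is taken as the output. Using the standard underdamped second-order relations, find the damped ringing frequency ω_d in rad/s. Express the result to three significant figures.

For a series RLC circuit (capacitor voltage as output), ω_n = 1/√(LC) = 1/√(42.8 mH · 165 nF) = 11900 rad/s.
ζ = (R/2)·√(C/L) = (596/2)·√(165 nF/42.8 mH) = 0.585.
ω_d = 11900·√(1 − 0.585²) = 9650 rad/s.

ω_d ≈ 9650 rad/s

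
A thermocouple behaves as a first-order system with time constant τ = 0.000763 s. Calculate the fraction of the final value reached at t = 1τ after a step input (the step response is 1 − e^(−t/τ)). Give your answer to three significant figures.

y(t)/y_∞ = 1 − e^(−t/τ) = 1 − e^(−1) = 1 − e^(−1.00) = 0.632.

y/y_∞ ≈ 0.632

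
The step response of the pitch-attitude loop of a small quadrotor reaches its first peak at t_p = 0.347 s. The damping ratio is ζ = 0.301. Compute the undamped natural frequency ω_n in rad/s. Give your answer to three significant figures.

Peak time t_p = π/ω_d, so ω_d = π/t_p = π/0.347 = 9.05 rad/s.
ω_n = ω_d/√(1−ζ²) = 9.05/√0.909 = 9.49 rad/s.

ω_n ≈ 9.49 rad/s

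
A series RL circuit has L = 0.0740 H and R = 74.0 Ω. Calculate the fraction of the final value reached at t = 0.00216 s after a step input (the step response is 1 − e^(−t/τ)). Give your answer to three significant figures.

y/y_∞ ≈ 0.885

τ = L/R = 0.0740/74.0 = 0.00100 s.
y(t)/y_∞ = 1 − e^(−t/τ) = 1 − e^(−0.00216/0.00100) = 1 − e^(−2.16) = 0.885.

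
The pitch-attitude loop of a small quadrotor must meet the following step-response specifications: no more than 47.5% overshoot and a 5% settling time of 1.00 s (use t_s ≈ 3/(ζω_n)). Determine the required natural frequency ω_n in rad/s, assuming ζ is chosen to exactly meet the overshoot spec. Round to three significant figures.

Inverting the overshoot relation: ζ = |ln 0.475|/√(π² + ln²0.475) = 0.231.
Then ω_n = 3/(ζ t_s) = 3/(0.231 × 1.00) = 13.0 rad/s.

ω_n ≈ 13.0 rad/s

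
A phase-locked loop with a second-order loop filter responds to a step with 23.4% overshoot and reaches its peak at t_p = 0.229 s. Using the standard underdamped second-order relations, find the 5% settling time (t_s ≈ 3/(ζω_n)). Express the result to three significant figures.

t_s ≈ 0.473 s

ζ from %OS: ζ = |ln 0.234|/√(π²+ln²0.234) = 0.420.
From t_p = π/ω_d, ω_d = π/0.229 = 13.7 rad/s, so ω_n = ω_d/√(1−ζ²) = 15.1 rad/s.
t_s ≈ 3/(ζω_n) = 3/(0.420·15.1) = 0.473 s.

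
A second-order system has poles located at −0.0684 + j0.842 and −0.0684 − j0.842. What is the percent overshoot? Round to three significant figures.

%OS ≈ 77.5%

With σ = 0.0684, ω_d = 0.842: ω_n = √(σ²+ω_d²) = 0.845 rad/s, ζ = σ/ω_n = 0.0810.
%OS = 100·exp(−πζ/√(1−ζ²)) = 77.5%.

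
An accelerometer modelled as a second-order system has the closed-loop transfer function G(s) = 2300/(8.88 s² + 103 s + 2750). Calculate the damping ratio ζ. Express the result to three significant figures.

ζ ≈ 0.330

Dividing through by 8.88: denominator becomes s² + 11.60 s + 309.7.
So ω_n = √309.7 = 17.6 rad/s and ζ = 11.60/(2·17.6) = 0.330.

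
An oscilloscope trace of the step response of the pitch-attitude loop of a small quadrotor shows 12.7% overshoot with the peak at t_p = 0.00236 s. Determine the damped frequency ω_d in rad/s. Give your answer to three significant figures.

ω_d ≈ 1330 rad/s

t_p = π/ω_d, so ω_d = π/0.00236 = 1330 rad/s.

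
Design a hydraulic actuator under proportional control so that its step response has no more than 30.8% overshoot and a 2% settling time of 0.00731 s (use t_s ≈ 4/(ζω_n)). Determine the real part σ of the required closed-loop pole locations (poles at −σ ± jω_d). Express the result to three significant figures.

σ ≈ 547

The settling-time spec alone fixes σ = ζω_n = 4/t_s = 4/0.00731 = 547.
(Overshoot then fixes ζ = 0.351 and hence ω_d = σ·√(1−ζ²)/ζ = 1460 rad/s.)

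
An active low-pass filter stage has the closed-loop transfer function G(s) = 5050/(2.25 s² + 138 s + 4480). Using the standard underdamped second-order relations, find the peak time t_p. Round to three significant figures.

Dividing through by 2.25: denominator becomes s² + 61.33 s + 1991.
So ω_n = √1991 = 44.6 rad/s and ζ = 61.33/(2·44.6) = 0.687.
ω_d = ω_n√(1−ζ²) = 32.4 rad/s. t_p = π/ω_d = 0.0969 s.

t_p ≈ 0.0969 s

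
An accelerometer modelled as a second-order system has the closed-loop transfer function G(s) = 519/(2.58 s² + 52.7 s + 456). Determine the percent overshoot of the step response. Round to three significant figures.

%OS ≈ 2.31%

Dividing through by 2.58: denominator becomes s² + 20.43 s + 176.7.
So ω_n = √176.7 = 13.3 rad/s and ζ = 20.43/(2·13.3) = 0.768.
Overshoot: exp(−π·0.768/√(1−0.768²)) = 0.0231, i.e. 2.31%.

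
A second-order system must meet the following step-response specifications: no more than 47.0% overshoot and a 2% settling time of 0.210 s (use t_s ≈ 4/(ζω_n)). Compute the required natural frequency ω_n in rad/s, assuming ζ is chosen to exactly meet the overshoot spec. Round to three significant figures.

ω_n ≈ 81.5 rad/s

Inverting the overshoot relation: ζ = |ln 0.470|/√(π² + ln²0.470) = 0.234.
From t_s ≈ 4/(ζω_n): ω_n = 4/(ζ·t_s) = 4/(0.234·0.210) = 81.5 rad/s.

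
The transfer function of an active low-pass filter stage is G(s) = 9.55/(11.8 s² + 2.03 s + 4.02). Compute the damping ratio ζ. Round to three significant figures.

ζ ≈ 0.147

Dividing through by 11.8: denominator becomes s² + 0.1720 s + 0.3407.
So ω_n = √0.3407 = 0.584 rad/s and ζ = 0.1720/(2·0.584) = 0.147.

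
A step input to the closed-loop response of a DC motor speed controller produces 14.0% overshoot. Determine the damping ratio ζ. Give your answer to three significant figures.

From %OS = 100·exp(−πζ/√(1−ζ²)), invert to get ζ = −ln(OS)/√(π² + ln²(OS)) with OS = 0.140.
−ln 0.140 = 1.966, so ζ = 1.966/√(π² + 3.866) = 0.531.

ζ ≈ 0.531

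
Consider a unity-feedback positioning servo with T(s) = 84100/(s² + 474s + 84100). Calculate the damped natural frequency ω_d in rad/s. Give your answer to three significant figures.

ω_d ≈ 167 rad/s

Comparing the denominator to s² + 2ζω_n s + ω_n²: ω_n = √84100 = 290 rad/s, and 2ζω_n = 474 so ζ = 474/(2·290) = 0.817.
ω_d = 290·√(1 − 0.817²) = 167 rad/s.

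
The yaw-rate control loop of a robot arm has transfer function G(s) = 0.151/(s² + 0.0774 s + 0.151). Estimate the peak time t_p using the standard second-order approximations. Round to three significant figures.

Matching coefficients with s² + 2ζω_n s + ω_n² gives ω_n² = 0.151 ⇒ ω_n = 0.389 rad/s, and ζ = 0.0774/(2ω_n) = 0.0996.
ω_d = 0.389·√(1 − 0.0996²) = 0.387 rad/s. Then t_p = π/ω_d = 8.13 s.

t_p ≈ 8.13 s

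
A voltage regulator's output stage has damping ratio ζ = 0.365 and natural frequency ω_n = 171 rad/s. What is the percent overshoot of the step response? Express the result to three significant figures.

%OS ≈ 29.2%

For an underdamped second-order system, %OS = 100·exp(−πζ/√(1−ζ²)).
πζ/√(1−ζ²) = π·0.365/√(1−0.133) = 1.232, so %OS = 100·e^(−1.232) = 29.2%.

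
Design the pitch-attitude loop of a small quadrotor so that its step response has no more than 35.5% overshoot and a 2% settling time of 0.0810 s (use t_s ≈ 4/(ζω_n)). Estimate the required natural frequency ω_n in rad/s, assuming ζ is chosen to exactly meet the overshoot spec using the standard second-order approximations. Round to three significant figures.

ω_n ≈ 158 rad/s

ζ = −ln(OS)/√(π² + (ln OS)²). With OS = 0.355, ln OS = −1.036 and ζ = 1.036/3.308 = 0.313.
From t_s ≈ 4/(ζω_n): ω_n = 4/(ζ·t_s) = 4/(0.313·0.0810) = 158 rad/s.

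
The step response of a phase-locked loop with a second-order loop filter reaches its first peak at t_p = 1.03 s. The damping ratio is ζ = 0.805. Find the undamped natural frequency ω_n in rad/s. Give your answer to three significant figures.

Peak time t_p = π/ω_d, so ω_d = π/t_p = π/1.03 = 3.05 rad/s.
ω_n = ω_d/√(1−ζ²) = 3.05/√0.352 = 5.14 rad/s.

ω_n ≈ 5.14 rad/s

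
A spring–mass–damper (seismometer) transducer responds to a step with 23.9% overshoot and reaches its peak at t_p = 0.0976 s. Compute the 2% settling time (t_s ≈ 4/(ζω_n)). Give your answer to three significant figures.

t_s ≈ 0.273 s

ζ from %OS: ζ = |ln 0.239|/√(π²+ln²0.239) = 0.415.
From t_p = π/ω_d, ω_d = π/0.0976 = 32.2 rad/s, so ω_n = ω_d/√(1−ζ²) = 35.4 rad/s.
t_s ≈ 4/(ζω_n) = 4/(0.415·35.4) = 0.273 s.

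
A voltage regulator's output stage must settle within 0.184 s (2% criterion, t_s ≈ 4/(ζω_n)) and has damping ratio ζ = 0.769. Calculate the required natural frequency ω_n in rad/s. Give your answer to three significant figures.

ω_n ≈ 28.3 rad/s

Rearranging t_s ≈ 4/(ζω_n) gives ω_n = 4/(ζ·t_s) = 4/(0.769 × 0.184) = 28.3 rad/s.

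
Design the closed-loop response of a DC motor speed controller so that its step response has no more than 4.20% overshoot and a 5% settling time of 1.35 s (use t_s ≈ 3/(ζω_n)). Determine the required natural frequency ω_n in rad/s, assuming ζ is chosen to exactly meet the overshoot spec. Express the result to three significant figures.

Inverting the overshoot relation: ζ = |ln 0.0420|/√(π² + ln²0.0420) = 0.710.
From t_s ≈ 3/(ζω_n): ω_n = 3/(ζ·t_s) = 3/(0.710·1.35) = 3.13 rad/s.

ω_n ≈ 3.13 rad/s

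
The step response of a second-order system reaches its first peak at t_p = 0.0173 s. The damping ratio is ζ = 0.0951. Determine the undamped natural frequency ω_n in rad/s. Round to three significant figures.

Peak time t_p = π/ω_d, so ω_d = π/t_p = π/0.0173 = 182 rad/s.
ω_n = ω_d/√(1−ζ²) = 182/√0.991 = 182 rad/s.

ω_n ≈ 182 rad/s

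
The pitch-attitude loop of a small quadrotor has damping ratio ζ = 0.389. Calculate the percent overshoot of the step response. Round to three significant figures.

For an underdamped second-order system, %OS = 100·exp(−πζ/√(1−ζ²)).
πζ/√(1−ζ²) = π·0.389/√(1−0.151) = 1.327, so %OS = 100·e^(−1.327) = 26.5%.

%OS ≈ 26.5%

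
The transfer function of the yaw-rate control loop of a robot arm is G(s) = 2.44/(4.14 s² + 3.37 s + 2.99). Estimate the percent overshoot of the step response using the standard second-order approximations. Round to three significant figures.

%OS ≈ 18.0%

Dividing through by 4.14: denominator becomes s² + 0.8140 s + 0.7222.
So ω_n = √0.7222 = 0.850 rad/s and ζ = 0.8140/(2·0.850) = 0.479.
Overshoot: exp(−π·0.479/√(1−0.479²)) = 0.180, i.e. 18.0%.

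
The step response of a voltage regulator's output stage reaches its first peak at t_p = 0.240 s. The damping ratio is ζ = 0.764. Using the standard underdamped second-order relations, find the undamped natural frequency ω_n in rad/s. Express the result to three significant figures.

ω_n ≈ 20.3 rad/s

Peak time t_p = π/ω_d, so ω_d = π/t_p = π/0.240 = 13.1 rad/s.
ω_n = ω_d/√(1−ζ²) = 13.1/√0.416 = 20.3 rad/s.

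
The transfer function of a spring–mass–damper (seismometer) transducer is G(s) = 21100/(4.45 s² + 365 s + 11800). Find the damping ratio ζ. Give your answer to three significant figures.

ζ ≈ 0.796

Dividing through by 4.45: denominator becomes s² + 82.02 s + 2652.
So ω_n = √2652 = 51.5 rad/s and ζ = 82.02/(2·51.5) = 0.796.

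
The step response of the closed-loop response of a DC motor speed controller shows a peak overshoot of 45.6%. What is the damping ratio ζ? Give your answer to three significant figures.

From %OS = 100·exp(−πζ/√(1−ζ²)), invert to get ζ = −ln(OS)/√(π² + ln²(OS)) with OS = 0.456.
−ln 0.456 = 0.7853, so ζ = 0.7853/√(π² + 0.6166) = 0.242.

ζ ≈ 0.242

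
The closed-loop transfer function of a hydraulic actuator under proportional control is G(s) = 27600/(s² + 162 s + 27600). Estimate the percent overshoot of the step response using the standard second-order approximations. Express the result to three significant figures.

Matching coefficients with s² + 2ζω_n s + ω_n² gives ω_n² = 27600 ⇒ ω_n = 166 rad/s, and ζ = 162/(2ω_n) = 0.488.
Overshoot: exp(−π·0.488/√(1−0.488²)) = 0.173, i.e. 17.3%.

%OS ≈ 17.3%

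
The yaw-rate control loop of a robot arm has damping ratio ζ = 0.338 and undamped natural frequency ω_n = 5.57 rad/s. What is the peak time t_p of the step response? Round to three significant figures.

t_p ≈ 0.599 s

The damped frequency is ω_d = ω_n√(1−ζ²) = 5.57·√(1−0.114) = 5.24 rad/s.
Peak time t_p = π/ω_d = π/5.24 = 0.599 s.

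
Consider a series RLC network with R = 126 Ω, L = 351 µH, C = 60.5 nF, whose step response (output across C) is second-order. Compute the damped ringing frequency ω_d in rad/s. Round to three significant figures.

For a series RLC circuit (capacitor voltage as output), ω_n = 1/√(LC) = 1/√(351 µH · 60.5 nF) = 217000 rad/s.
ζ = (R/2)·√(C/L) = (126/2)·√(60.5 nF/351 µH) = 0.827.
ω_d = ω_n√(1−ζ²) = 122000 rad/s.

ω_d ≈ 122000 rad/s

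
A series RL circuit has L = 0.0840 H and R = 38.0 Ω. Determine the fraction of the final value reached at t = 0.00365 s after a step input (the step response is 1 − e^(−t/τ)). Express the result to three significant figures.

y/y_∞ ≈ 0.808

τ = L/R = 0.0840/38.0 = 0.00221 s.
y(t)/y_∞ = 1 − e^(−t/τ) = 1 − e^(−0.00365/0.00221) = 1 − e^(−1.65) = 0.808.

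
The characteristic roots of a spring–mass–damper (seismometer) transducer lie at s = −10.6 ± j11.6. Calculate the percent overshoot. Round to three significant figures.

With σ = 10.6, ω_d = 11.6: ω_n = √(σ²+ω_d²) = 15.7 rad/s, ζ = σ/ω_n = 0.675.
%OS = 100 e^{−πζ/√(1−ζ²)} with ζ = 0.675 gives 5.67%.

%OS ≈ 5.67%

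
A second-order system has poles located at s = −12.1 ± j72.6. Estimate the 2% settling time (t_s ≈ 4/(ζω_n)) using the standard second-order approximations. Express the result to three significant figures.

t_s ≈ 0.331 s

For poles at −σ ± jω_d, ζω_n = σ = 12.1, so t_s ≈ 4/σ = 0.331 s.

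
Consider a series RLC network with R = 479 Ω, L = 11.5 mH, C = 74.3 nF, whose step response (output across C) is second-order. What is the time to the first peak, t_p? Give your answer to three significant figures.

t_p ≈ 0.000116 s

For a series RLC circuit (capacitor voltage as output), ω_n = 1/√(LC) = 1/√(11.5 mH · 74.3 nF) = 34200 rad/s.
ζ = (R/2)·√(C/L) = (479/2)·√(74.3 nF/11.5 mH) = 0.609.
ω_d = ω_n√(1−ζ²) = 27100 rad/s. t_p = π/ω_d = 0.000116 s.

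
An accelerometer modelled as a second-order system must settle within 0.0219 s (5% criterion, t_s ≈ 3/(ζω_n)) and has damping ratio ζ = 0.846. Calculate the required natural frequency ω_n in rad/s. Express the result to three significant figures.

ω_n ≈ 162 rad/s

Rearranging t_s ≈ 3/(ζω_n) gives ω_n = 3/(ζ·t_s) = 3/(0.846 × 0.0219) = 162 rad/s.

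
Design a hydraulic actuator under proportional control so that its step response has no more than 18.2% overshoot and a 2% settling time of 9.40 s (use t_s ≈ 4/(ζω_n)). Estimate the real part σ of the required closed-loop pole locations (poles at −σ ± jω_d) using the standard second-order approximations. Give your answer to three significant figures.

The settling-time spec alone fixes σ = ζω_n = 4/t_s = 4/9.40 = 0.426.
(Overshoot then fixes ζ = 0.477 and hence ω_d = σ·√(1−ζ²)/ζ = 0.785 rad/s.)

σ ≈ 0.426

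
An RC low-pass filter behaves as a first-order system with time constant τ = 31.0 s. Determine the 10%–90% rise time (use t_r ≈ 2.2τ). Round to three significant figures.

t_r ≈ 68.2 s

t_r ≈ 2.2τ = 68.2 s.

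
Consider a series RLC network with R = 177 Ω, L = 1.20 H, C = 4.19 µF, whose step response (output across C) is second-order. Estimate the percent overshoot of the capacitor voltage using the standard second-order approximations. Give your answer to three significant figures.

For a series RLC circuit (capacitor voltage as output), ω_n = 1/√(LC) = 1/√(1.20 H · 4.19 µF) = 446 rad/s.
ζ = (R/2)·√(C/L) = (177/2)·√(4.19 µF/1.20 H) = 0.165.
%OS = 100 e^{−πζ/√(1−ζ²)} with ζ = 0.165 gives 59.1%.

%OS ≈ 59.1%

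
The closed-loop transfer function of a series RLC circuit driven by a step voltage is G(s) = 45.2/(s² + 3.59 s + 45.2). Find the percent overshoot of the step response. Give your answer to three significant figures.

Comparing the denominator to s² + 2ζω_n s + ω_n²: ω_n = √45.2 = 6.72 rad/s, and 2ζω_n = 3.59 so ζ = 3.59/(2·6.72) = 0.267.
Overshoot: exp(−π·0.267/√(1−0.267²)) = 0.419, i.e. 41.9%.

%OS ≈ 41.9%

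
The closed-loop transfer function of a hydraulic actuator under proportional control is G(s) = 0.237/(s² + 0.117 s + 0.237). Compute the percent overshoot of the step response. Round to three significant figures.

Matching coefficients with s² + 2ζω_n s + ω_n² gives ω_n² = 0.237 ⇒ ω_n = 0.487 rad/s, and ζ = 0.117/(2ω_n) = 0.120.
%OS = 100·exp(−πζ/√(1−ζ²)) = 68.4%.

%OS ≈ 68.4%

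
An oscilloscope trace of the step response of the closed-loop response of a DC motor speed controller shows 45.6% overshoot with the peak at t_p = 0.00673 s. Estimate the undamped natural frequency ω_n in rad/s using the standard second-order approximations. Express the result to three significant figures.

ω_n ≈ 481 rad/s

The overshoot fixes ζ = −ln(OS)/√(π²+ln²(OS)) = 0.242.
From t_p = π/ω_d, ω_d = π/0.00673 = 467 rad/s, so ω_n = ω_d/√(1−ζ²) = 481 rad/s.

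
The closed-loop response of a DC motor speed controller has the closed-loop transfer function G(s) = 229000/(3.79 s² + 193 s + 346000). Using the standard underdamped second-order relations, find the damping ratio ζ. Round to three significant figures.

ζ ≈ 0.0843

Dividing through by 3.79: denominator becomes s² + 50.92 s + 91290.
So ω_n = √91290 = 302 rad/s and ζ = 50.92/(2·302) = 0.0843.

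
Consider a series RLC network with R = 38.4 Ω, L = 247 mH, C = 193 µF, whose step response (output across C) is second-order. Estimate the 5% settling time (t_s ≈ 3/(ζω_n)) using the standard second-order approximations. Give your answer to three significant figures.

For a series RLC circuit (capacitor voltage as output), ω_n = 1/√(LC) = 1/√(247 mH · 193 µF) = 145 rad/s.
ζ = (R/2)·√(C/L) = (38.4/2)·√(193 µF/247 mH) = 0.537.
t_s ≈ 3/(ζω_n) = 0.0386 s.

t_s ≈ 0.0386 s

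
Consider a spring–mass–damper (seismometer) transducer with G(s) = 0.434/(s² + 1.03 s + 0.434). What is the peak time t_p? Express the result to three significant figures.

Comparing the denominator to s² + 2ζω_n s + ω_n²: ω_n = √0.434 = 0.659 rad/s, and 2ζω_n = 1.03 so ζ = 1.03/(2·0.659) = 0.782.
The damped frequency ω_d = ω_n√(1−ζ²) = 0.411 rad/s. Then t_p = π/ω_d = 7.65 s.

t_p ≈ 7.65 s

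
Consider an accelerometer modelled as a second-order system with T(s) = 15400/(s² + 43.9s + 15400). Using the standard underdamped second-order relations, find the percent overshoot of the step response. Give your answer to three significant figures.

%OS ≈ 56.9%

ω_n = √15400 = 124 rad/s; ζ = 43.9/(2·124) = 0.177.
Overshoot: exp(−π·0.177/√(1−0.177²)) = 0.569, i.e. 56.9%.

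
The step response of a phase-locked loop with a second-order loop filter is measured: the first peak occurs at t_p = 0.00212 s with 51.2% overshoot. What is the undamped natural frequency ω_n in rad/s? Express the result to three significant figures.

From the overshoot, ζ = −ln(OS)/√(π²+ln²(OS)) = 0.208.
t_p = π/ω_d ⇒ ω_d = 1480 rad/s; then ω_n = ω_d/√(1−ζ²) = 1520 rad/s.

ω_n ≈ 1520 rad/s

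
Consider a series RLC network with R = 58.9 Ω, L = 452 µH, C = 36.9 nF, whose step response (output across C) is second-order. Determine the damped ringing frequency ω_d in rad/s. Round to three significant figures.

For a series RLC circuit (capacitor voltage as output), ω_n = 1/√(LC) = 1/√(452 µH · 36.9 nF) = 245000 rad/s.
ζ = (R/2)·√(C/L) = (58.9/2)·√(36.9 nF/452 µH) = 0.266.
The damped frequency ω_d = ω_n√(1−ζ²) = 236000 rad/s.

ω_d ≈ 236000 rad/s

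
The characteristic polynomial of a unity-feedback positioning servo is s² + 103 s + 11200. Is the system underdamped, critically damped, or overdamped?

a² − 4b = 103² − 4·11200 < 0 (complex roots); the system is underdamped.

underdamped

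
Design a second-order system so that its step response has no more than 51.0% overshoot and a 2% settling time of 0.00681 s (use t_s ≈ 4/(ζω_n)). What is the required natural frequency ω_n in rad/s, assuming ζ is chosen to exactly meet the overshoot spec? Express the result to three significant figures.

ω_n ≈ 2800 rad/s

ζ = −ln(OS)/√(π² + (ln OS)²). With OS = 0.510, ln OS = −0.6733 and ζ = 0.6733/3.213 = 0.210.
Then ω_n = 4/(ζ t_s) = 4/(0.210 × 0.00681) = 2800 rad/s.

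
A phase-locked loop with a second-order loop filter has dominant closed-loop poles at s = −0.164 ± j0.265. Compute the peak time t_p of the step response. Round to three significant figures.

t_p = π/ω_d with ω_d = 0.265 (the imaginary part), so t_p = 11.9 s.

t_p ≈ 11.9 s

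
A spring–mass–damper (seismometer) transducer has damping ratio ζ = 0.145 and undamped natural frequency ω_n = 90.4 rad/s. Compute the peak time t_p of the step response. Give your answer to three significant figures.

The damped frequency is ω_d = ω_n√(1−ζ²) = 90.4·√(1−0.0210) = 89.4 rad/s.
Peak time t_p = π/ω_d = π/89.4 = 0.0351 s.

t_p ≈ 0.0351 s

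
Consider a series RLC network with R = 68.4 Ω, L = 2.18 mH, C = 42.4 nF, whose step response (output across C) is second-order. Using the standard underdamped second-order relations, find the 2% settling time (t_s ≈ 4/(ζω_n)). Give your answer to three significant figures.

t_s ≈ 0.000255 s

For a series RLC circuit (capacitor voltage as output), ω_n = 1/√(LC) = 1/√(2.18 mH · 42.4 nF) = 104000 rad/s.
ζ = (R/2)·√(C/L) = (68.4/2)·√(42.4 nF/2.18 mH) = 0.151.
t_s ≈ 4/(ζω_n) = 0.000255 s.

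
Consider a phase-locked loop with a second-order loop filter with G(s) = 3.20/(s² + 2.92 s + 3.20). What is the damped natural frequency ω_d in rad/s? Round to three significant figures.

ω_d ≈ 1.03 rad/s

ω_n = √3.20 = 1.79 rad/s; ζ = 2.92/(2·1.79) = 0.816.
The damped frequency ω_d = ω_n√(1−ζ²) = 1.03 rad/s.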